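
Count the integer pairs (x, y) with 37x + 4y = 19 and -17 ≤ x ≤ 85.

26

gcd(37, 4):
  37 = 9·4 + 1
  4 = 4·1
so gcd(37, 4) = 1.
Back-substitute for Bézout coefficients:
  1 = 37 - 9·4
  ... = 37·(1) + 4·(-9)
Scale by 19: particular solution (19, -171); reduce x mod 4: (3, -23).
General solution: x = 3 + 4t, y = -23 - 37t for integer t.
-17 ≤ 3 + 4t ≤ 85 gives t ∈ [-5, 20], which is 26 values.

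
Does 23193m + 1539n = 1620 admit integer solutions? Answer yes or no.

yes

gcd(23193, 1539) = 27.
27 divides 1620, so integer solutions exist.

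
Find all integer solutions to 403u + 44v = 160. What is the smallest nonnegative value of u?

gcd(403, 44):
  403 = 9×44 + 7
  44 = 6×7 + 2
  7 = 3×2 + 1
  2 = 2×1
so gcd(403, 44) = 1.
1 divides 160, so solutions exist.
Back-substitute for Bézout coefficients:
  1 = 7 - 3×2
  ... = 403×(19) + 44×(-174)
Scale by 160/1 = 160: (u₀, v₀) = (3040, -27840).
General solution: u = 3040 + 44t, v = -27840 - 403t for integer t.
u ≥ 0: smallest is 3040 mod 44 = 4 (at t = -69), with v = -33.

4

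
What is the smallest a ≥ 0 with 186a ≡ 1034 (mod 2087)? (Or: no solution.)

28

gcd(2087, 186) = 1  (2087 = 11×186 + 41, 186 = 4×41 + 22, 41 = 1×22 + 19, 22 = 1×19 + 3, 19 = 6×3 + 1, 3 = 3×1).
1 divides 1034, so solutions exist.
Back-substituting, 186×(-662) + 2087×(59) = 1.
So 186×(-662) ≡ 1 (mod 2087); multiply by 1034: a ≡ -684508 (mod 2087).
Smallest nonnegative: a = -684508 mod 2087 = 28.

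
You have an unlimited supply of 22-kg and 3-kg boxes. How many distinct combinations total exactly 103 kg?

2

Need nonnegative integers with 22j + 3k = 103.
gcd(22, 3) = 1, and 22·(1) + 3·(-7) = 1.
So (j₀, k₀) = (103, -721); general j = 103 + 3t, k = -721 - 22t.
j ≥ 0 ⇒ t ≥ -34; k ≥ 0 ⇒ t ≤ -33. That's 2 values of t.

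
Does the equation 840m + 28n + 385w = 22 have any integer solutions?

gcd(840, 28):
  840 = 30·28
so gcd(840, 28) = 28.
gcd(28, 385) = 7.
7 does not divide 22 (remainder 1), so no integer solutions.

no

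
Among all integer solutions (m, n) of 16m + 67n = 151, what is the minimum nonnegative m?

22

gcd(67, 16) = 1  (67 = 4*16 + 3, 16 = 5*3 + 1, 3 = 3*1).
1 divides 151, so solutions exist.
Back-substituting, 16*(21) + 67*(-5) = 1.
Scale by 151/1 = 151: (m₀, n₀) = (3171, -755).
General solution: m = 3171 + 67t, n = -755 - 16t for integer t.
m ≥ 0: smallest is 3171 mod 67 = 22 (at t = -47), with n = -3.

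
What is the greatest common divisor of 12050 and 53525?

gcd(53525, 12050):
  53525 = 4*12050 + 5325
  12050 = 2*5325 + 1400
  5325 = 3*1400 + 1125
  1400 = 1*1125 + 275
  1125 = 4*275 + 25
  275 = 11*25
so gcd(53525, 12050) = 25.

25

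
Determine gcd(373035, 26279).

1

gcd(373035, 26279):
  373035 = 14×26279 + 5129
  26279 = 5×5129 + 634
  5129 = 8×634 + 57
  634 = 11×57 + 7
  57 = 8×7 + 1
  7 = 7×1
so gcd(373035, 26279) = 1.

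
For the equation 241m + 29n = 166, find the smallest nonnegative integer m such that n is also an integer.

gcd(241, 29):
  241 = 8·29 + 9
  29 = 3·9 + 2
  9 = 4·2 + 1
  2 = 2·1
so gcd(241, 29) = 1.
1 divides 166, so solutions exist.
Back-substitute for Bézout coefficients:
  1 = 9 - 4·2
  ... = 241·(13) + 29·(-108)
Scale by 166/1 = 166: (m₀, n₀) = (2158, -17928).
General solution: m = 2158 + 29t, n = -17928 - 241t for integer t.
m ≥ 0: smallest is 2158 mod 29 = 12 (at t = -74), with n = -94.

12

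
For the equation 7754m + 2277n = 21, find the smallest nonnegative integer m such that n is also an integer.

375

gcd(7754, 2277) = 1.
1 divides 21, so solutions exist.
By Bézout, 7754*(560) + 2277*(-1907) = 1.
Scale by 21/1 = 21: (m₀, n₀) = (11760, -40047).
General solution: m = 11760 + 2277t, n = -40047 - 7754t for integer t.
m ≥ 0: smallest is 11760 mod 2277 = 375 (at t = -5), with n = -1277.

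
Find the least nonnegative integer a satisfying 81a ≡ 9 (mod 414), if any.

41

gcd(414, 81):
  414 = 5×81 + 9
  81 = 9×9
so gcd(414, 81) = 9.
9 divides 9, so solutions exist.
Back-substitute for Bézout coefficients:
  9 = 414 - 5×81
  ... = 81×(-5) + 414×(1)
So 81×(-5) ≡ 9 (mod 414); multiply by 1: a ≡ -5 (mod 46).
Smallest nonnegative: a = -5 mod 46 = 41.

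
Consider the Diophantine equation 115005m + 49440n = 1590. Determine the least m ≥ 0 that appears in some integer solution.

1806

gcd(115005, 49440) = 15.
15 divides 1590, so solutions exist.
By Bézout, 115005*(-325) + 49440*(756) = 15.
Scale by 1590/15 = 106: (m₀, n₀) = (-34450, 80136).
General solution: m = -34450 + 3296t, n = 80136 - 7667t for integer t.
m ≥ 0: smallest is -34450 mod 3296 = 1806 (at t = 11), with n = -4201.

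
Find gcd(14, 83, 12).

gcd(83, 14):
  83 = 5*14 + 13
  14 = 1*13 + 1
  13 = 13*1
so gcd(83, 14) = 1.
gcd(1, 12) = 1.

1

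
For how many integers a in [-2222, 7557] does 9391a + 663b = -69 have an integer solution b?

gcd(9391, 663):
  9391 = 14·663 + 109
  663 = 6·109 + 9
  109 = 12·9 + 1
  9 = 9·1
so gcd(9391, 663) = 1.
Back-substitute for Bézout coefficients:
  1 = 109 - 12·9
  ... = 9391·(73) + 663·(-1034)
Scale by -69: particular solution (-5037, 71346); reduce a mod 663: (267, -3782).
General solution: a = 267 + 663t, b = -3782 - 9391t for integer t.
-2222 ≤ 267 + 663t ≤ 7557 gives t ∈ [-3, 10], which is 14 values.

14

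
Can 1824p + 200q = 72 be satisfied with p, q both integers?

yes

gcd(1824, 200):
  1824 = 9*200 + 24
  200 = 8*24 + 8
  24 = 3*8
so gcd(1824, 200) = 8.
8 divides 72, so integer solutions exist.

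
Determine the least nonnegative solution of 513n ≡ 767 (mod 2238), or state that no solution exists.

gcd(2238, 513) = 3.
3 does not divide 767, so the congruence has no solution.

no solution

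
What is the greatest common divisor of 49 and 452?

gcd(452, 49) = 1  (452 = 9*49 + 11, 49 = 4*11 + 5, 11 = 2*5 + 1, 5 = 5*1).

1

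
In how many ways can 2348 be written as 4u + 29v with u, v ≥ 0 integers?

21

gcd(29, 4) = 1.
By Bézout, 4×(-7) + 29×(1) = 1.
One solution: (7, 80).
General: u = 7 + 29t, v = 80 - 4t.
u ≥ 0 ⇒ t ≥ 0; v ≥ 0 ⇒ t ≤ 20. So t ∈ [0, 20]: 21 solutions.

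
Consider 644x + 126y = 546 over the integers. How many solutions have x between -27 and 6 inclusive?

4

gcd(644, 126) = 14  (644 = 5*126 + 14, 126 = 9*14).
Back-substituting, 644*(1) + 126*(-5) = 14.
Scale by 39: particular solution (39, -195); reduce x mod 9: (3, -11).
General solution: x = 3 + 9t, y = -11 - 46t for integer t.
-27 ≤ 3 + 9t ≤ 6 gives t ∈ [-3, 0], which is 4 values.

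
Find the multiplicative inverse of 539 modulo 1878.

1547

gcd(1878, 539) = 1  (1878 = 3·539 + 261, 539 = 2·261 + 17, 261 = 15·17 + 6, 17 = 2·6 + 5, 6 = 1·5 + 1, 5 = 5·1).
Back-substituting, 539·(-331) + 1878·(95) = 1.
So 539·-331 ≡ 1 (mod 1878), and -331 mod 1878 = 1547.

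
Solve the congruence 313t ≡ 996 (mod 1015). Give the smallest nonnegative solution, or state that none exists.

762

gcd(1015, 313) = 1  (1015 = 3·313 + 76, 313 = 4·76 + 9, 76 = 8·9 + 4, 9 = 2·4 + 1, 4 = 4·1).
1 divides 996, so solutions exist.
Back-substituting, 313·(227) + 1015·(-70) = 1.
So 313·(227) ≡ 1 (mod 1015); multiply by 996: t ≡ 226092 (mod 1015).
Smallest nonnegative: t = 226092 mod 1015 = 762.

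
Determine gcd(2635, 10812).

gcd(10812, 2635) = 17  (10812 = 4×2635 + 272, 2635 = 9×272 + 187, 272 = 1×187 + 85, 187 = 2×85 + 17, 85 = 5×17).

17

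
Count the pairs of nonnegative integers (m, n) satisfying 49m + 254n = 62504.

gcd(254, 49) = 1.
By Bézout, 49*(-57) + 254*(11) = 1.
One solution: (130, 221).
General: m = 130 + 254t, n = 221 - 49t.
m ≥ 0 ⇒ t ≥ 0; n ≥ 0 ⇒ t ≤ 4. So t ∈ [0, 4]: 5 solutions.

5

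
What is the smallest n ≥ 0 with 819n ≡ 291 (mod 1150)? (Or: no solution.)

489

gcd(1150, 819):
  1150 = 1·819 + 331
  819 = 2·331 + 157
  331 = 2·157 + 17
  157 = 9·17 + 4
  17 = 4·4 + 1
  4 = 4·1
so gcd(1150, 819) = 1.
1 divides 291, so solutions exist.
Back-substitute for Bézout coefficients:
  1 = 17 - 4·4
  ... = 819·(-271) + 1150·(193)
So 819·(-271) ≡ 1 (mod 1150); multiply by 291: n ≡ -78861 (mod 1150).
Smallest nonnegative: n = -78861 mod 1150 = 489.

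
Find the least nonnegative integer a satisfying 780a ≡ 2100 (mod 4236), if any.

57

gcd(4236, 780) = 12  (4236 = 5×780 + 336, 780 = 2×336 + 108, 336 = 3×108 + 12, 108 = 9×12).
12 divides 2100, so solutions exist.
Back-substituting, 780×(-38) + 4236×(7) = 12.
So 780×(-38) ≡ 12 (mod 4236); multiply by 175: a ≡ -6650 (mod 353).
Smallest nonnegative: a = -6650 mod 353 = 57.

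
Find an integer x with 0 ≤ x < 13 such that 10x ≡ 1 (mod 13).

4

gcd(13, 10) = 1.
By Bézout, 10*(4) + 13*(-3) = 1.
So 10*4 ≡ 1 (mod 13), and 4 mod 13 = 4.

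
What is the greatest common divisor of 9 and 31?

gcd(31, 9) = 1  (31 = 3×9 + 4, 9 = 2×4 + 1, 4 = 4×1).

1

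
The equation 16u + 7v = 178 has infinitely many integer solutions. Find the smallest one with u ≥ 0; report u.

gcd(16, 7):
  16 = 2×7 + 2
  7 = 3×2 + 1
  2 = 2×1
so gcd(16, 7) = 1.
1 divides 178, so solutions exist.
Back-substitute for Bézout coefficients:
  1 = 7 - 3×2
  ... = 16×(-3) + 7×(7)
Scale by 178/1 = 178: (u₀, v₀) = (-534, 1246).
General solution: u = -534 + 7t, v = 1246 - 16t for integer t.
u ≥ 0: smallest is -534 mod 7 = 5 (at t = 77), with v = 14.

5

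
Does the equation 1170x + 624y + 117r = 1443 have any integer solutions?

gcd(1170, 624):
  1170 = 1·624 + 546
  624 = 1·546 + 78
  546 = 7·78
so gcd(1170, 624) = 78.
gcd(78, 117) = 39.
39 divides 1443, so integer solutions exist.

yes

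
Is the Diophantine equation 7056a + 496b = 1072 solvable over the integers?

gcd(7056, 496) = 16  (7056 = 14*496 + 112, 496 = 4*112 + 48, 112 = 2*48 + 16, 48 = 3*16).
16 divides 1072, so integer solutions exist.

yes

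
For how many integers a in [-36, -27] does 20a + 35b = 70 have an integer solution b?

2

gcd(35, 20) = 5.
By Bézout, 20*(2) + 35*(-1) = 5.
Particular solution: (0, 2).
General solution: a = 0 + 7t, b = 2 - 4t for integer t.
-36 ≤ 0 + 7t ≤ -27 gives t ∈ [-5, -4], which is 2 values.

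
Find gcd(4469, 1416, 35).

1

gcd(4469, 1416) = 1.
gcd(1, 35) = 1.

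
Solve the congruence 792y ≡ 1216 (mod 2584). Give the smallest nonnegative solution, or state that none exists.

gcd(2584, 792) = 8  (2584 = 3·792 + 208, 792 = 3·208 + 168, 208 = 1·168 + 40, 168 = 4·40 + 8, 40 = 5·8).
8 divides 1216, so solutions exist.
Back-substituting, 792·(62) + 2584·(-19) = 8.
So 792·(62) ≡ 8 (mod 2584); multiply by 152: y ≡ 9424 (mod 323).
Smallest nonnegative: y = 9424 mod 323 = 57.

57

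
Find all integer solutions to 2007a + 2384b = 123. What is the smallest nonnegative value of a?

221

gcd(2384, 2007):
  2384 = 1·2007 + 377
  2007 = 5·377 + 122
  377 = 3·122 + 11
  122 = 11·11 + 1
  11 = 11·1
so gcd(2384, 2007) = 1.
1 divides 123, so solutions exist.
Back-substitute for Bézout coefficients:
  1 = 122 - 11·11
  ... = 2007·(215) + 2384·(-181)
Scale by 123/1 = 123: (a₀, b₀) = (26445, -22263).
General solution: a = 26445 + 2384t, b = -22263 - 2007t for integer t.
a ≥ 0: smallest is 26445 mod 2384 = 221 (at t = -11), with b = -186.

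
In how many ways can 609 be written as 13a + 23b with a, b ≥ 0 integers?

2

gcd(23, 13):
  23 = 1×13 + 10
  13 = 1×10 + 3
  10 = 3×3 + 1
  3 = 3×1
so gcd(23, 13) = 1.
Back-substitute for Bézout coefficients:
  1 = 10 - 3×3
  ... = 13×(-7) + 23×(4)
Scale by 609: one solution is (-4263, 2436). Reduce a mod 23: (15, 18).
General: a = 15 + 23t, b = 18 - 13t.
a ≥ 0 ⇒ t ≥ 0; b ≥ 0 ⇒ t ≤ 1. So t ∈ [0, 1]: 2 solutions.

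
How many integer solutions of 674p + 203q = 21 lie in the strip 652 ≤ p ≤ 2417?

9

gcd(674, 203):
  674 = 3·203 + 65
  203 = 3·65 + 8
  65 = 8·8 + 1
  8 = 8·1
so gcd(674, 203) = 1.
Back-substitute for Bézout coefficients:
  1 = 65 - 8·8
  ... = 674·(25) + 203·(-83)
Scale by 21: particular solution (525, -1743); reduce p mod 203: (119, -395).
General solution: p = 119 + 203t, q = -395 - 674t for integer t.
652 ≤ 119 + 203t ≤ 2417 gives t ∈ [3, 11], which is 9 values.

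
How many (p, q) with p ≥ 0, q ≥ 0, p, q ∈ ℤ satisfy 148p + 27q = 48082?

12

gcd(148, 27) = 1.
By Bézout, 148×(-2) + 27×(11) = 1.
One solution: (10, 1726).
General: p = 10 + 27t, q = 1726 - 148t.
p ≥ 0 ⇒ t ≥ 0; q ≥ 0 ⇒ t ≤ 11. So t ∈ [0, 11]: 12 solutions.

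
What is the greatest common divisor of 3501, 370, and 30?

gcd(3501, 370):
  3501 = 9×370 + 171
  370 = 2×171 + 28
  171 = 6×28 + 3
  28 = 9×3 + 1
  3 = 3×1
so gcd(3501, 370) = 1.
gcd(1, 30) = 1.

1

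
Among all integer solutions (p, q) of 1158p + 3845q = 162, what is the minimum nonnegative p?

gcd(3845, 1158) = 1.
1 divides 162, so solutions exist.
By Bézout, 1158*(342) + 3845*(-103) = 1.
Scale by 162/1 = 162: (p₀, q₀) = (55404, -16686).
General solution: p = 55404 + 3845t, q = -16686 - 1158t for integer t.
p ≥ 0: smallest is 55404 mod 3845 = 1574 (at t = -14), with q = -474.

1574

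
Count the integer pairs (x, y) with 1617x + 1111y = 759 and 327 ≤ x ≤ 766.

5

gcd(1617, 1111) = 11.
By Bézout, 1617·(11) + 1111·(-16) = 11.
Particular solution: (52, -75).
General solution: x = 52 + 101t, y = -75 - 147t for integer t.
327 ≤ 52 + 101t ≤ 766 gives t ∈ [3, 7], which is 5 values.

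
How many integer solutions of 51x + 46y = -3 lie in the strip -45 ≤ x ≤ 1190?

gcd(51, 46) = 1  (51 = 1·46 + 5, 46 = 9·5 + 1, 5 = 5·1).
Back-substituting, 51·(-9) + 46·(10) = 1.
Scale by -3: particular solution (27, -30); reduce x mod 46: (27, -30).
General solution: x = 27 + 46t, y = -30 - 51t for integer t.
-45 ≤ 27 + 46t ≤ 1190 gives t ∈ [-1, 25], which is 27 values.

27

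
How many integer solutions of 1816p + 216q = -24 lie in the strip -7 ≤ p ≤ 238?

gcd(1816, 216):
  1816 = 8×216 + 88
  216 = 2×88 + 40
  88 = 2×40 + 8
  40 = 5×8
so gcd(1816, 216) = 8.
Back-substitute for Bézout coefficients:
  8 = 88 - 2×40
  ... = 1816×(5) + 216×(-42)
Scale by -3: particular solution (-15, 126); reduce p mod 27: (12, -101).
General solution: p = 12 + 27t, q = -101 - 227t for integer t.
-7 ≤ 12 + 27t ≤ 238 gives t ∈ [0, 8], which is 9 values.

9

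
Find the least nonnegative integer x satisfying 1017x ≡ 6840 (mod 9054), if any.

gcd(9054, 1017):
  9054 = 8×1017 + 918
  1017 = 1×918 + 99
  918 = 9×99 + 27
  99 = 3×27 + 18
  27 = 1×18 + 9
  18 = 2×9
so gcd(9054, 1017) = 9.
9 divides 6840, so solutions exist.
Back-substitute for Bézout coefficients:
  9 = 27 - 1×18
  ... = 1017×(-365) + 9054×(41)
So 1017×(-365) ≡ 9 (mod 9054); multiply by 760: x ≡ -277400 (mod 1006).
Smallest nonnegative: x = -277400 mod 1006 = 256.

256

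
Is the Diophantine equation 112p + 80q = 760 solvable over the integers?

no

gcd(112, 80) = 16.
16 does not divide 760 (remainder 8), so no integer solutions.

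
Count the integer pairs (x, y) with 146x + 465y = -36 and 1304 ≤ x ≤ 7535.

gcd(465, 146):
  465 = 3*146 + 27
  146 = 5*27 + 11
  27 = 2*11 + 5
  11 = 2*5 + 1
  5 = 5*1
so gcd(465, 146) = 1.
Back-substitute for Bézout coefficients:
  1 = 11 - 2*5
  ... = 146*(86) + 465*(-27)
Scale by -36: particular solution (-3096, 972); reduce x mod 465: (159, -50).
General solution: x = 159 + 465t, y = -50 - 146t for integer t.
1304 ≤ 159 + 465t ≤ 7535 gives t ∈ [3, 15], which is 13 values.

13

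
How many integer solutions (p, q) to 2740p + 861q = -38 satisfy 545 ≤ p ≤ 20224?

22

gcd(2740, 861) = 1.
By Bézout, 2740×(-170) + 861×(541) = 1.
Particular solution: (433, -1378).
General solution: p = 433 + 861t, q = -1378 - 2740t for integer t.
545 ≤ 433 + 861t ≤ 20224 gives t ∈ [1, 22], which is 22 values.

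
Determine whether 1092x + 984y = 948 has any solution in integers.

gcd(1092, 984) = 12  (1092 = 1·984 + 108, 984 = 9·108 + 12, 108 = 9·12).
12 divides 948, so integer solutions exist.

yes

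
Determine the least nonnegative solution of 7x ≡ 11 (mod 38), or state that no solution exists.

7

gcd(38, 7) = 1.
1 divides 11, so solutions exist.
By Bézout, 7·(11) + 38·(-2) = 1.
So 7·(11) ≡ 1 (mod 38); multiply by 11: x ≡ 121 (mod 38).
Smallest nonnegative: x = 121 mod 38 = 7.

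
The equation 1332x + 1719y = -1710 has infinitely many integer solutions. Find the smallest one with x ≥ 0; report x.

151

gcd(1719, 1332):
  1719 = 1×1332 + 387
  1332 = 3×387 + 171
  387 = 2×171 + 45
  171 = 3×45 + 36
  45 = 1×36 + 9
  36 = 4×9
so gcd(1719, 1332) = 9.
9 divides -1710, so solutions exist.
Back-substitute for Bézout coefficients:
  9 = 45 - 1×36
  ... = 1332×(-40) + 1719×(31)
Scale by -1710/9 = -190: (x₀, y₀) = (7600, -5890).
General solution: x = 7600 + 191t, y = -5890 - 148t for integer t.
x ≥ 0: smallest is 7600 mod 191 = 151 (at t = -39), with y = -118.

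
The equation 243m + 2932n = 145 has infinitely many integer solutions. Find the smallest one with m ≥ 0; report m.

gcd(2932, 243) = 1.
1 divides 145, so solutions exist.
By Bézout, 243*(-917) + 2932*(76) = 1.
Scale by 145/1 = 145: (m₀, n₀) = (-132965, 11020).
General solution: m = -132965 + 2932t, n = 11020 - 243t for integer t.
m ≥ 0: smallest is -132965 mod 2932 = 1907 (at t = 46), with n = -158.

1907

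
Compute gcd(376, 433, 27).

1

gcd(433, 376):
  433 = 1*376 + 57
  376 = 6*57 + 34
  57 = 1*34 + 23
  34 = 1*23 + 11
  23 = 2*11 + 1
  11 = 11*1
so gcd(433, 376) = 1.
gcd(1, 27) = 1.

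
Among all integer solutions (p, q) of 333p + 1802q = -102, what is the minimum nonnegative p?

gcd(1802, 333) = 1  (1802 = 5×333 + 137, 333 = 2×137 + 59, 137 = 2×59 + 19, 59 = 3×19 + 2, 19 = 9×2 + 1, 2 = 2×1).
1 divides -102, so solutions exist.
Back-substituting, 333×(-855) + 1802×(158) = 1.
Scale by -102/1 = -102: (p₀, q₀) = (87210, -16116).
General solution: p = 87210 + 1802t, q = -16116 - 333t for integer t.
p ≥ 0: smallest is 87210 mod 1802 = 714 (at t = -48), with q = -132.

714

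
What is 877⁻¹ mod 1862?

431

gcd(1862, 877):
  1862 = 2*877 + 108
  877 = 8*108 + 13
  108 = 8*13 + 4
  13 = 3*4 + 1
  4 = 4*1
so gcd(1862, 877) = 1.
Back-substitute for Bézout coefficients:
  1 = 13 - 3*4
  ... = 877*(431) + 1862*(-203)
So 877*431 ≡ 1 (mod 1862), and 431 mod 1862 = 431.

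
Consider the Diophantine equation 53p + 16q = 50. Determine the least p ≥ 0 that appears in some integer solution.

10

gcd(53, 16):
  53 = 3·16 + 5
  16 = 3·5 + 1
  5 = 5·1
so gcd(53, 16) = 1.
1 divides 50, so solutions exist.
Back-substitute for Bézout coefficients:
  1 = 16 - 3·5
  ... = 53·(-3) + 16·(10)
Scale by 50/1 = 50: (p₀, q₀) = (-150, 500).
General solution: p = -150 + 16t, q = 500 - 53t for integer t.
p ≥ 0: smallest is -150 mod 16 = 10 (at t = 10), with q = -30.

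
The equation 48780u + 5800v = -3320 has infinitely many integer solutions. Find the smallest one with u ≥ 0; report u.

196

gcd(48780, 5800):
  48780 = 8·5800 + 2380
  5800 = 2·2380 + 1040
  2380 = 2·1040 + 300
  1040 = 3·300 + 140
  300 = 2·140 + 20
  140 = 7·20
so gcd(48780, 5800) = 20.
20 divides -3320, so solutions exist.
Back-substitute for Bézout coefficients:
  20 = 300 - 2·140
  ... = 48780·(39) + 5800·(-328)
Scale by -3320/20 = -166: (u₀, v₀) = (-6474, 54448).
General solution: u = -6474 + 290t, v = 54448 - 2439t for integer t.
u ≥ 0: smallest is -6474 mod 290 = 196 (at t = 23), with v = -1649.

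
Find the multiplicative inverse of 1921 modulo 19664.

13297

gcd(19664, 1921) = 1  (19664 = 10×1921 + 454, 1921 = 4×454 + 105, 454 = 4×105 + 34, 105 = 3×34 + 3, 34 = 11×3 + 1, 3 = 3×1).
Back-substituting, 1921×(-6367) + 19664×(622) = 1.
So 1921×-6367 ≡ 1 (mod 19664), and -6367 mod 19664 = 13297.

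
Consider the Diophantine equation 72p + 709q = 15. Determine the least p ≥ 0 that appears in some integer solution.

gcd(709, 72) = 1  (709 = 9*72 + 61, 72 = 1*61 + 11, 61 = 5*11 + 6, 11 = 1*6 + 5, 6 = 1*5 + 1, 5 = 5*1).
1 divides 15, so solutions exist.
Back-substituting, 72*(-128) + 709*(13) = 1.
Scale by 15/1 = 15: (p₀, q₀) = (-1920, 195).
General solution: p = -1920 + 709t, q = 195 - 72t for integer t.
p ≥ 0: smallest is -1920 mod 709 = 207 (at t = 3), with q = -21.

207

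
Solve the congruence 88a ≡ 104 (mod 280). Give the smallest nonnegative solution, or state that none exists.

gcd(280, 88):
  280 = 3×88 + 16
  88 = 5×16 + 8
  16 = 2×8
so gcd(280, 88) = 8.
8 divides 104, so solutions exist.
Back-substitute for Bézout coefficients:
  8 = 88 - 5×16
  ... = 88×(16) + 280×(-5)
So 88×(16) ≡ 8 (mod 280); multiply by 13: a ≡ 208 (mod 35).
Smallest nonnegative: a = 208 mod 35 = 33.

33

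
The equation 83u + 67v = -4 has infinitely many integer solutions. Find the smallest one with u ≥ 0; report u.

gcd(83, 67):
  83 = 1*67 + 16
  67 = 4*16 + 3
  16 = 5*3 + 1
  3 = 3*1
so gcd(83, 67) = 1.
1 divides -4, so solutions exist.
Back-substitute for Bézout coefficients:
  1 = 16 - 5*3
  ... = 83*(21) + 67*(-26)
Scale by -4/1 = -4: (u₀, v₀) = (-84, 104).
General solution: u = -84 + 67t, v = 104 - 83t for integer t.
u ≥ 0: smallest is -84 mod 67 = 50 (at t = 2), with v = -62.

50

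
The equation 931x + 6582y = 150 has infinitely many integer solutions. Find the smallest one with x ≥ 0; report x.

gcd(6582, 931) = 1.
1 divides 150, so solutions exist.
By Bézout, 931*(3139) + 6582*(-444) = 1.
Scale by 150/1 = 150: (x₀, y₀) = (470850, -66600).
General solution: x = 470850 + 6582t, y = -66600 - 931t for integer t.
x ≥ 0: smallest is 470850 mod 6582 = 3528 (at t = -71), with y = -499.

3528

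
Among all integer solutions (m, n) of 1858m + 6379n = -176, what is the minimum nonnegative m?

gcd(6379, 1858) = 1  (6379 = 3*1858 + 805, 1858 = 2*805 + 248, 805 = 3*248 + 61, 248 = 4*61 + 4, 61 = 15*4 + 1, 4 = 4*1).
1 divides -176, so solutions exist.
Back-substituting, 1858*(-1569) + 6379*(457) = 1.
Scale by -176/1 = -176: (m₀, n₀) = (276144, -80432).
General solution: m = 276144 + 6379t, n = -80432 - 1858t for integer t.
m ≥ 0: smallest is 276144 mod 6379 = 1847 (at t = -43), with n = -538.

1847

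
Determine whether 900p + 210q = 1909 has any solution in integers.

gcd(900, 210) = 30  (900 = 4*210 + 60, 210 = 3*60 + 30, 60 = 2*30).
30 does not divide 1909 (remainder 19), so no integer solutions.

no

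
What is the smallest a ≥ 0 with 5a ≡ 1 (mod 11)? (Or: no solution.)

9

gcd(11, 5) = 1  (11 = 2×5 + 1, 5 = 5×1).
1 divides 1, so solutions exist.
Back-substituting, 5×(-2) + 11×(1) = 1.
So 5×(-2) ≡ 1 (mod 11); multiply by 1: a ≡ -2 (mod 11).
Smallest nonnegative: a = -2 mod 11 = 9.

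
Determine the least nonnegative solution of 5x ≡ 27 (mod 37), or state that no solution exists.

gcd(37, 5):
  37 = 7×5 + 2
  5 = 2×2 + 1
  2 = 2×1
so gcd(37, 5) = 1.
1 divides 27, so solutions exist.
Back-substitute for Bézout coefficients:
  1 = 5 - 2×2
  ... = 5×(15) + 37×(-2)
So 5×(15) ≡ 1 (mod 37); multiply by 27: x ≡ 405 (mod 37).
Smallest nonnegative: x = 405 mod 37 = 35.

35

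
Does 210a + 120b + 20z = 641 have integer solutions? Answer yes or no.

gcd(210, 120) = 30  (210 = 1·120 + 90, 120 = 1·90 + 30, 90 = 3·30).
gcd(30, 20) = 10.
10 does not divide 641 (remainder 1), so no integer solutions.

no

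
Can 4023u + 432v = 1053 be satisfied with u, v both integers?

gcd(4023, 432) = 27.
27 divides 1053, so integer solutions exist.

yes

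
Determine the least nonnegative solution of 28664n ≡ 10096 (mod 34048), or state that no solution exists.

3666

gcd(34048, 28664):
  34048 = 1·28664 + 5384
  28664 = 5·5384 + 1744
  5384 = 3·1744 + 152
  1744 = 11·152 + 72
  152 = 2·72 + 8
  72 = 9·8
so gcd(34048, 28664) = 8.
8 divides 10096, so solutions exist.
Back-substitute for Bézout coefficients:
  8 = 152 - 2·72
  ... = 28664·(-449) + 34048·(378)
So 28664·(-449) ≡ 8 (mod 34048); multiply by 1262: n ≡ -566638 (mod 4256).
Smallest nonnegative: n = -566638 mod 4256 = 3666.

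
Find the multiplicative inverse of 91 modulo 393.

gcd(393, 91) = 1  (393 = 4*91 + 29, 91 = 3*29 + 4, 29 = 7*4 + 1, 4 = 4*1).
Back-substituting, 91*(-95) + 393*(22) = 1.
So 91*-95 ≡ 1 (mod 393), and -95 mod 393 = 298.

298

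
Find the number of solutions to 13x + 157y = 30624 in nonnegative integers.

gcd(157, 13) = 1  (157 = 12·13 + 1, 13 = 13·1).
Back-substituting, 13·(-12) + 157·(1) = 1.
Scale by 30624: one solution is (-367488, 30624). Reduce x mod 157: (49, 191).
General: x = 49 + 157t, y = 191 - 13t.
x ≥ 0 ⇒ t ≥ 0; y ≥ 0 ⇒ t ≤ 14. So t ∈ [0, 14]: 15 solutions.

15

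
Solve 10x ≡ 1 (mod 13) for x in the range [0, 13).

gcd(13, 10) = 1  (13 = 1·10 + 3, 10 = 3·3 + 1, 3 = 3·1).
Back-substituting, 10·(4) + 13·(-3) = 1.
So 10·4 ≡ 1 (mod 13), and 4 mod 13 = 4.

4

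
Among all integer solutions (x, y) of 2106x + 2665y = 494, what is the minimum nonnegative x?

104

gcd(2665, 2106):
  2665 = 1×2106 + 559
  2106 = 3×559 + 429
  559 = 1×429 + 130
  429 = 3×130 + 39
  130 = 3×39 + 13
  39 = 3×13
so gcd(2665, 2106) = 13.
13 divides 494, so solutions exist.
Back-substitute for Bézout coefficients:
  13 = 130 - 3×39
  ... = 2106×(-62) + 2665×(49)
Scale by 494/13 = 38: (x₀, y₀) = (-2356, 1862).
General solution: x = -2356 + 205t, y = 1862 - 162t for integer t.
x ≥ 0: smallest is -2356 mod 205 = 104 (at t = 12), with y = -82.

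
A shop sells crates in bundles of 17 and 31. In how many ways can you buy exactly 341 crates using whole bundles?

1

Need nonnegative integers with 17j + 31k = 341.
gcd(17, 31) = 1, and 17·(11) + 31·(-6) = 1.
So (j₀, k₀) = (3751, -2046); general j = 3751 + 31t, k = -2046 - 17t.
j ≥ 0 ⇒ t ≥ -121; k ≥ 0 ⇒ t ≤ -121. That's 1 value of t.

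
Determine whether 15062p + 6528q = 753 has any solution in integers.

no

gcd(15062, 6528) = 34  (15062 = 2·6528 + 2006, 6528 = 3·2006 + 510, 2006 = 3·510 + 476, 510 = 1·476 + 34, 476 = 14·34).
34 does not divide 753 (remainder 5), so no integer solutions.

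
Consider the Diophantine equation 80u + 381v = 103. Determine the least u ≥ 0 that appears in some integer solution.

368

gcd(381, 80):
  381 = 4*80 + 61
  80 = 1*61 + 19
  61 = 3*19 + 4
  19 = 4*4 + 3
  4 = 1*3 + 1
  3 = 3*1
so gcd(381, 80) = 1.
1 divides 103, so solutions exist.
Back-substitute for Bézout coefficients:
  1 = 4 - 1*3
  ... = 80*(-100) + 381*(21)
Scale by 103/1 = 103: (u₀, v₀) = (-10300, 2163).
General solution: u = -10300 + 381t, v = 2163 - 80t for integer t.
u ≥ 0: smallest is -10300 mod 381 = 368 (at t = 28), with v = -77.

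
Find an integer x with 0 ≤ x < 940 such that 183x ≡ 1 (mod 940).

827

gcd(940, 183) = 1  (940 = 5·183 + 25, 183 = 7·25 + 8, 25 = 3·8 + 1, 8 = 8·1).
Back-substituting, 183·(-113) + 940·(22) = 1.
So 183·-113 ≡ 1 (mod 940), and -113 mod 940 = 827.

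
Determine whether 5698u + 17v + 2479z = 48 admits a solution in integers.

gcd(5698, 17) = 1  (5698 = 335·17 + 3, 17 = 5·3 + 2, 3 = 1·2 + 1, 2 = 2·1).
gcd(1, 2479) = 1.
1 divides 48, so integer solutions exist.

yes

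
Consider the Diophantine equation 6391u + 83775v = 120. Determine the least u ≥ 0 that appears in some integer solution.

82320

gcd(83775, 6391):
  83775 = 13*6391 + 692
  6391 = 9*692 + 163
  692 = 4*163 + 40
  163 = 4*40 + 3
  40 = 13*3 + 1
  3 = 3*1
so gcd(83775, 6391) = 1.
1 divides 120, so solutions exist.
Back-substitute for Bézout coefficients:
  1 = 40 - 13*3
  ... = 6391*(-27239) + 83775*(2078)
Scale by 120/1 = 120: (u₀, v₀) = (-3268680, 249360).
General solution: u = -3268680 + 83775t, v = 249360 - 6391t for integer t.
u ≥ 0: smallest is -3268680 mod 83775 = 82320 (at t = 40), with v = -6280.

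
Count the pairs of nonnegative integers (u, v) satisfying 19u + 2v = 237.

gcd(19, 2):
  19 = 9×2 + 1
  2 = 2×1
so gcd(19, 2) = 1.
Back-substitute for Bézout coefficients:
  1 = 19 - 9×2
  ... = 19×(1) + 2×(-9)
Scale by 237: one solution is (237, -2133). Reduce u mod 2: (1, 109).
General: u = 1 + 2t, v = 109 - 19t.
u ≥ 0 ⇒ t ≥ 0; v ≥ 0 ⇒ t ≤ 5. So t ∈ [0, 5]: 6 solutions.

6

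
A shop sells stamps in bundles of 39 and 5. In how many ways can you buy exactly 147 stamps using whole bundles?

Need nonnegative integers with 39j + 5k = 147.
gcd(39, 5) = 1, and 39·(-1) + 5·(8) = 1.
So (j₀, k₀) = (-147, 1176); general j = -147 + 5t, k = 1176 - 39t.
j ≥ 0 ⇒ t ≥ 30; k ≥ 0 ⇒ t ≤ 30. That's 1 value of t.

1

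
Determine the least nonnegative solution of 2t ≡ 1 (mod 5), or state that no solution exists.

gcd(5, 2) = 1  (5 = 2×2 + 1, 2 = 2×1).
1 divides 1, so solutions exist.
Back-substituting, 2×(-2) + 5×(1) = 1.
So 2×(-2) ≡ 1 (mod 5); multiply by 1: t ≡ -2 (mod 5).
Smallest nonnegative: t = -2 mod 5 = 3.

3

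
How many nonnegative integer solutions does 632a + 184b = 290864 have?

20

gcd(632, 184):
  632 = 3·184 + 80
  184 = 2·80 + 24
  80 = 3·24 + 8
  24 = 3·8
so gcd(632, 184) = 8.
Back-substitute for Bézout coefficients:
  8 = 80 - 3·24
  ... = 632·(7) + 184·(-24)
Scale by 36358: one solution is (254506, -872592). Reduce a mod 23: (11, 1543).
General: a = 11 + 23t, b = 1543 - 79t.
a ≥ 0 ⇒ t ≥ 0; b ≥ 0 ⇒ t ≤ 19. So t ∈ [0, 19]: 20 solutions.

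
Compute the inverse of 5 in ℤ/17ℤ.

gcd(17, 5) = 1.
By Bézout, 5×(7) + 17×(-2) = 1.
So 5×7 ≡ 1 (mod 17), and 7 mod 17 = 7.

7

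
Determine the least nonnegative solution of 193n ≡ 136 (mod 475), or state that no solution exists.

gcd(475, 193) = 1.
1 divides 136, so solutions exist.
By Bézout, 193*(32) + 475*(-13) = 1.
So 193*(32) ≡ 1 (mod 475); multiply by 136: n ≡ 4352 (mod 475).
Smallest nonnegative: n = 4352 mod 475 = 77.

77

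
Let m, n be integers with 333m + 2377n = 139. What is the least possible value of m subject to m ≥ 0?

1064

gcd(2377, 333):
  2377 = 7·333 + 46
  333 = 7·46 + 11
  46 = 4·11 + 2
  11 = 5·2 + 1
  2 = 2·1
so gcd(2377, 333) = 1.
1 divides 139, so solutions exist.
Back-substitute for Bézout coefficients:
  1 = 11 - 5·2
  ... = 333·(1085) + 2377·(-152)
Scale by 139/1 = 139: (m₀, n₀) = (150815, -21128).
General solution: m = 150815 + 2377t, n = -21128 - 333t for integer t.
m ≥ 0: smallest is 150815 mod 2377 = 1064 (at t = -63), with n = -149.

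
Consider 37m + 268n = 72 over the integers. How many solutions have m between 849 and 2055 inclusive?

gcd(268, 37) = 1.
By Bézout, 37·(29) + 268·(-4) = 1.
Particular solution: (212, -29).
General solution: m = 212 + 268t, n = -29 - 37t for integer t.
849 ≤ 212 + 268t ≤ 2055 gives t ∈ [3, 6], which is 4 values.

4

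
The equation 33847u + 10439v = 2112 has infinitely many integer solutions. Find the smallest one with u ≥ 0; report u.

gcd(33847, 10439):
  33847 = 3*10439 + 2530
  10439 = 4*2530 + 319
  2530 = 7*319 + 297
  319 = 1*297 + 22
  297 = 13*22 + 11
  22 = 2*11
so gcd(33847, 10439) = 11.
11 divides 2112, so solutions exist.
Back-substitute for Bézout coefficients:
  11 = 297 - 13*22
  ... = 33847*(458) + 10439*(-1485)
Scale by 2112/11 = 192: (u₀, v₀) = (87936, -285120).
General solution: u = 87936 + 949t, v = -285120 - 3077t for integer t.
u ≥ 0: smallest is 87936 mod 949 = 628 (at t = -92), with v = -2036.

628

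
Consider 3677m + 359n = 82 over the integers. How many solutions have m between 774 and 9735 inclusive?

25

gcd(3677, 359):
  3677 = 10×359 + 87
  359 = 4×87 + 11
  87 = 7×11 + 10
  11 = 1×10 + 1
  10 = 10×1
so gcd(3677, 359) = 1.
Back-substitute for Bézout coefficients:
  1 = 11 - 1×10
  ... = 3677×(-33) + 359×(338)
Scale by 82: particular solution (-2706, 27716); reduce m mod 359: (166, -1700).
General solution: m = 166 + 359t, n = -1700 - 3677t for integer t.
774 ≤ 166 + 359t ≤ 9735 gives t ∈ [2, 26], which is 25 values.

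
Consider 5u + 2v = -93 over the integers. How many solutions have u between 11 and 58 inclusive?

gcd(5, 2) = 1.
By Bézout, 5·(1) + 2·(-2) = 1.
Particular solution: (1, -49).
General solution: u = 1 + 2t, v = -49 - 5t for integer t.
11 ≤ 1 + 2t ≤ 58 gives t ∈ [5, 28], which is 24 values.

24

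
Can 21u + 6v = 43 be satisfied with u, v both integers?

no

gcd(21, 6) = 3  (21 = 3×6 + 3, 6 = 2×3).
3 does not divide 43 (remainder 1), so no integer solutions.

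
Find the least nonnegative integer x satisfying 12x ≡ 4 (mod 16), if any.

gcd(16, 12):
  16 = 1*12 + 4
  12 = 3*4
so gcd(16, 12) = 4.
4 divides 4, so solutions exist.
Back-substitute for Bézout coefficients:
  4 = 16 - 1*12
  ... = 12*(-1) + 16*(1)
So 12*(-1) ≡ 4 (mod 16); multiply by 1: x ≡ -1 (mod 4).
Smallest nonnegative: x = -1 mod 4 = 3.

3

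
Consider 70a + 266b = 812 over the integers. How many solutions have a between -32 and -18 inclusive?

0

gcd(266, 70):
  266 = 3×70 + 56
  70 = 1×56 + 14
  56 = 4×14
so gcd(266, 70) = 14.
Back-substitute for Bézout coefficients:
  14 = 70 - 1×56
  ... = 70×(4) + 266×(-1)
Scale by 58: particular solution (232, -58); reduce a mod 19: (4, 2).
General solution: a = 4 + 19t, b = 2 - 5t for integer t.
-32 ≤ 4 + 19t ≤ -18 gives t ∈ [-1, -2], which is 0 values.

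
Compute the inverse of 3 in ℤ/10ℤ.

gcd(10, 3) = 1.
By Bézout, 3*(-3) + 10*(1) = 1.
So 3*-3 ≡ 1 (mod 10), and -3 mod 10 = 7.

7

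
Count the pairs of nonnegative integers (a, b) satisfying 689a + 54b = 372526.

gcd(689, 54) = 1  (689 = 12×54 + 41, 54 = 1×41 + 13, 41 = 3×13 + 2, 13 = 6×2 + 1, 2 = 2×1).
Back-substituting, 689×(-25) + 54×(319) = 1.
Scale by 372526: one solution is (-9313150, 118835794). Reduce a mod 54: (14, 6720).
General: a = 14 + 54t, b = 6720 - 689t.
a ≥ 0 ⇒ t ≥ 0; b ≥ 0 ⇒ t ≤ 9. So t ∈ [0, 9]: 10 solutions.

10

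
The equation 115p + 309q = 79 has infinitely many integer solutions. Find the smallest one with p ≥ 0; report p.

307

gcd(309, 115) = 1  (309 = 2*115 + 79, 115 = 1*79 + 36, 79 = 2*36 + 7, 36 = 5*7 + 1, 7 = 7*1).
1 divides 79, so solutions exist.
Back-substituting, 115*(43) + 309*(-16) = 1.
Scale by 79/1 = 79: (p₀, q₀) = (3397, -1264).
General solution: p = 3397 + 309t, q = -1264 - 115t for integer t.
p ≥ 0: smallest is 3397 mod 309 = 307 (at t = -10), with q = -114.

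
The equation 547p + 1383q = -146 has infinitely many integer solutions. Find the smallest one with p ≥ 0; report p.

202

gcd(1383, 547) = 1  (1383 = 2×547 + 289, 547 = 1×289 + 258, 289 = 1×258 + 31, 258 = 8×31 + 10, 31 = 3×10 + 1, 10 = 10×1).
1 divides -146, so solutions exist.
Back-substituting, 547×(-134) + 1383×(53) = 1.
Scale by -146/1 = -146: (p₀, q₀) = (19564, -7738).
General solution: p = 19564 + 1383t, q = -7738 - 547t for integer t.
p ≥ 0: smallest is 19564 mod 1383 = 202 (at t = -14), with q = -80.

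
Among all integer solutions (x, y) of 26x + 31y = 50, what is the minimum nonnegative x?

gcd(31, 26):
  31 = 1×26 + 5
  26 = 5×5 + 1
  5 = 5×1
so gcd(31, 26) = 1.
1 divides 50, so solutions exist.
Back-substitute for Bézout coefficients:
  1 = 26 - 5×5
  ... = 26×(6) + 31×(-5)
Scale by 50/1 = 50: (x₀, y₀) = (300, -250).
General solution: x = 300 + 31t, y = -250 - 26t for integer t.
x ≥ 0: smallest is 300 mod 31 = 21 (at t = -9), with y = -16.

21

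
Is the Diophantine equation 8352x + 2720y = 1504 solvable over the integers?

yes

gcd(8352, 2720) = 32.
32 divides 1504, so integer solutions exist.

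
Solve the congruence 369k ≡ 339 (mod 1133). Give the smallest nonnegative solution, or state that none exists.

876

gcd(1133, 369) = 1.
1 divides 339, so solutions exist.
By Bézout, 369·(-218) + 1133·(71) = 1.
So 369·(-218) ≡ 1 (mod 1133); multiply by 339: k ≡ -73902 (mod 1133).
Smallest nonnegative: k = -73902 mod 1133 = 876.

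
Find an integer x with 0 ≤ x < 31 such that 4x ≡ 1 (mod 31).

gcd(31, 4) = 1  (31 = 7*4 + 3, 4 = 1*3 + 1, 3 = 3*1).
Back-substituting, 4*(8) + 31*(-1) = 1.
So 4*8 ≡ 1 (mod 31), and 8 mod 31 = 8.

8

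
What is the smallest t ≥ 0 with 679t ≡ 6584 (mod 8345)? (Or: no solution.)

1251

gcd(8345, 679) = 1  (8345 = 12×679 + 197, 679 = 3×197 + 88, 197 = 2×88 + 21, 88 = 4×21 + 4, 21 = 5×4 + 1, 4 = 4×1).
1 divides 6584, so solutions exist.
Back-substituting, 679×(-1991) + 8345×(162) = 1.
So 679×(-1991) ≡ 1 (mod 8345); multiply by 6584: t ≡ -13108744 (mod 8345).
Smallest nonnegative: t = -13108744 mod 8345 = 1251.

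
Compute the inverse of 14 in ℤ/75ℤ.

gcd(75, 14) = 1  (75 = 5·14 + 5, 14 = 2·5 + 4, 5 = 1·4 + 1, 4 = 4·1).
Back-substituting, 14·(-16) + 75·(3) = 1.
So 14·-16 ≡ 1 (mod 75), and -16 mod 75 = 59.

59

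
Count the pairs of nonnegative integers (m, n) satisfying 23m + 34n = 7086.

gcd(34, 23) = 1.
By Bézout, 23·(3) + 34·(-2) = 1.
One solution: (8, 203).
General: m = 8 + 34t, n = 203 - 23t.
m ≥ 0 ⇒ t ≥ 0; n ≥ 0 ⇒ t ≤ 8. So t ∈ [0, 8]: 9 solutions.

9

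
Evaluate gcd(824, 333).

gcd(824, 333):
  824 = 2×333 + 158
  333 = 2×158 + 17
  158 = 9×17 + 5
  17 = 3×5 + 2
  5 = 2×2 + 1
  2 = 2×1
so gcd(824, 333) = 1.

1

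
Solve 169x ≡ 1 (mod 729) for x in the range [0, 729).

gcd(729, 169):
  729 = 4·169 + 53
  169 = 3·53 + 10
  53 = 5·10 + 3
  10 = 3·3 + 1
  3 = 3·1
so gcd(729, 169) = 1.
Back-substitute for Bézout coefficients:
  1 = 10 - 3·3
  ... = 169·(220) + 729·(-51)
So 169·220 ≡ 1 (mod 729), and 220 mod 729 = 220.

220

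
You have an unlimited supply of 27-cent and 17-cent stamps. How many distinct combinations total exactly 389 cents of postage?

1

Need nonnegative integers with 27j + 17k = 389.
gcd(27, 17) = 1, and 27·(-5) + 17·(8) = 1.
So (j₀, k₀) = (-1945, 3112); general j = -1945 + 17t, k = 3112 - 27t.
j ≥ 0 ⇒ t ≥ 115; k ≥ 0 ⇒ t ≤ 115. That's 1 value of t.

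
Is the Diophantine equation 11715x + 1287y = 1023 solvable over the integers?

gcd(11715, 1287) = 33  (11715 = 9×1287 + 132, 1287 = 9×132 + 99, 132 = 1×99 + 33, 99 = 3×33).
33 divides 1023, so integer solutions exist.

yes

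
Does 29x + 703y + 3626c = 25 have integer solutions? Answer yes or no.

gcd(703, 29) = 1  (703 = 24·29 + 7, 29 = 4·7 + 1, 7 = 7·1).
gcd(1, 3626) = 1.
1 divides 25, so integer solutions exist.

yes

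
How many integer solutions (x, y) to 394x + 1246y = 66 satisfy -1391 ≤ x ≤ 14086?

gcd(1246, 394) = 2  (1246 = 3×394 + 64, 394 = 6×64 + 10, 64 = 6×10 + 4, 10 = 2×4 + 2, 4 = 2×2).
Back-substituting, 394×(253) + 1246×(-80) = 2.
Scale by 33: particular solution (8349, -2640); reduce x mod 623: (250, -79).
General solution: x = 250 + 623t, y = -79 - 197t for integer t.
-1391 ≤ 250 + 623t ≤ 14086 gives t ∈ [-2, 22], which is 25 values.

25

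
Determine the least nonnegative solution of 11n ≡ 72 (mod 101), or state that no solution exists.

80

gcd(101, 11) = 1.
1 divides 72, so solutions exist.
By Bézout, 11·(46) + 101·(-5) = 1.
So 11·(46) ≡ 1 (mod 101); multiply by 72: n ≡ 3312 (mod 101).
Smallest nonnegative: n = 3312 mod 101 = 80.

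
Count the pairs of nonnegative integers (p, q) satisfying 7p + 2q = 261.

19

gcd(7, 2) = 1  (7 = 3·2 + 1, 2 = 2·1).
Back-substituting, 7·(1) + 2·(-3) = 1.
Scale by 261: one solution is (261, -783). Reduce p mod 2: (1, 127).
General: p = 1 + 2t, q = 127 - 7t.
p ≥ 0 ⇒ t ≥ 0; q ≥ 0 ⇒ t ≤ 18. So t ∈ [0, 18]: 19 solutions.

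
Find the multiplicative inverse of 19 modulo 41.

gcd(41, 19):
  41 = 2*19 + 3
  19 = 6*3 + 1
  3 = 3*1
so gcd(41, 19) = 1.
Back-substitute for Bézout coefficients:
  1 = 19 - 6*3
  ... = 19*(13) + 41*(-6)
So 19*13 ≡ 1 (mod 41), and 13 mod 41 = 13.

13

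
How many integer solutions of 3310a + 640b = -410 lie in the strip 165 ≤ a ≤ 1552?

gcd(3310, 640) = 10.
By Bézout, 3310·(-29) + 640·(150) = 10.
Particular solution: (37, -192).
General solution: a = 37 + 64t, b = -192 - 331t for integer t.
165 ≤ 37 + 64t ≤ 1552 gives t ∈ [2, 23], which is 22 values.

22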